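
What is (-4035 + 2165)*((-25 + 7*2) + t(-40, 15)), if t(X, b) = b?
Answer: -7480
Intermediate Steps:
(-4035 + 2165)*((-25 + 7*2) + t(-40, 15)) = (-4035 + 2165)*((-25 + 7*2) + 15) = -1870*((-25 + 14) + 15) = -1870*(-11 + 15) = -1870*4 = -7480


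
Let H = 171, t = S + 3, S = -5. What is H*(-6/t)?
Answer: 513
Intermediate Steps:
t = -2 (t = -5 + 3 = -2)
H*(-6/t) = 171*(-6/(-2)) = 171*(-6*(-1/2)) = 171*3 = 513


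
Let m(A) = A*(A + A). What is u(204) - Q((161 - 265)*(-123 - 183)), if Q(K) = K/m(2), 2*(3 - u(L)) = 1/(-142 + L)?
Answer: -492901/124 ≈ -3975.0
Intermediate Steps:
u(L) = 3 - 1/(2*(-142 + L))
m(A) = 2*A**2 (m(A) = A*(2*A) = 2*A**2)
Q(K) = K/8 (Q(K) = K/((2*2**2)) = K/((2*4)) = K/8)
u(204) - Q((161 - 265)*(-123 - 183)) = (-853 + 6*204)/(2*(-142 + 204)) - (161 - 265)*(-123 - 183)/8 = (1/2)*(-853 + 1224)/62 - (-104*(-306))/8 = (1/2)*(1/62)*371 - 31824/8 = 371/124 - 1*3978 = 371/124 - 3978 = -492901/124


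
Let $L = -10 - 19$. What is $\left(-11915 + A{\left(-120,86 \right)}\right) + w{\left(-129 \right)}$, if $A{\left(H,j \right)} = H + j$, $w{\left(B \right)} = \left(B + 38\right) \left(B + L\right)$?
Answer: $2429$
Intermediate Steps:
$L = -29$
$w{\left(B \right)} = \left(-29 + B\right) \left(38 + B\right)$ ($w{\left(B \right)} = \left(B + 38\right) \left(B - 29\right) = \left(38 + B\right) \left(-29 + B\right) = \left(-29 + B\right) \left(38 + B\right)$)
$\left(-11915 + A{\left(-120,86 \right)}\right) + w{\left(-129 \right)} = \left(-11915 + \left(-120 + 86\right)\right) + \left(-1102 + \left(-129\right)^{2} + 9 \left(-129\right)\right) = \left(-11915 - 34\right) - -14378 = -11949 + 14378 = 2429$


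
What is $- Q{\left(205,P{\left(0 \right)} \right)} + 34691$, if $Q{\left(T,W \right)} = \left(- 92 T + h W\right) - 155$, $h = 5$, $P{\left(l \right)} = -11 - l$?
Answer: $53761$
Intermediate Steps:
$Q{\left(T,W \right)} = -155 - 92 T + 5 W$ ($Q{\left(T,W \right)} = \left(- 92 T + 5 W\right) - 155 = -155 - 92 T + 5 W$)
$- Q{\left(205,P{\left(0 \right)} \right)} + 34691 = - (-155 - 18860 + 5 \left(-11 - 0\right)) + 34691 = - (-155 - 18860 + 5 \left(-11 + 0\right)) + 34691 = - (-155 - 18860 + 5 \left(-11\right)) + 34691 = - (-155 - 18860 - 55) + 34691 = \left(-1\right) \left(-19070\right) + 34691 = 19070 + 34691 = 53761$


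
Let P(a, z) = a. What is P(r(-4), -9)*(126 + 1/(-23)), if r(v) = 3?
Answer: 8691/23 ≈ 377.87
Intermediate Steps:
P(r(-4), -9)*(126 + 1/(-23)) = 3*(126 + 1/(-23)) = 3*(126 - 1/23) = 3*(2897/23) = 8691/23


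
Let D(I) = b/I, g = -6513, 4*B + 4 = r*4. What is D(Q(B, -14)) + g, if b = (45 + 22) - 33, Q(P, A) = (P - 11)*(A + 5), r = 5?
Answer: -410285/63 ≈ -6512.5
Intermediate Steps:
B = 4 (B = -1 + (5*4)/4 = -1 + (¼)*20 = -1 + 5 = 4)
Q(P, A) = (-11 + P)*(5 + A)
b = 34 (b = 67 - 33 = 34)
D(I) = 34/I
D(Q(B, -14)) + g = 34/(-55 - 11*(-14) + 5*4 - 14*4) - 6513 = 34/(-55 + 154 + 20 - 56) - 6513 = 34/63 - 6513 = -410285/63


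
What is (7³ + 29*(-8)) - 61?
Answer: 50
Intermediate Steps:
(7³ + 29*(-8)) - 61 = (343 - 232) - 61 = 111 - 61 = 50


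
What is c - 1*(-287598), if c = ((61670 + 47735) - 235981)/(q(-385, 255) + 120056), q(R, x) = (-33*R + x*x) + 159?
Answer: 56928459534/197945 ≈ 2.8760e+5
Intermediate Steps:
q(R, x) = 159 + x**2 - 33*R (q(R, x) = (-33*R + x**2) + 159 = (x**2 - 33*R) + 159 = 159 + x**2 - 33*R)
c = -126576/197945 (c = ((61670 + 47735) - 235981)/((159 + 255**2 - 33*(-385)) + 120056) = (109405 - 235981)/((159 + 65025 + 12705) + 120056) = -126576/(77889 + 120056) = -126576/197945 ≈ -0.63945)
c - 1*(-287598) = -126576/197945 - 1*(-287598) = -126576/197945 + 287598 = 56928459534/197945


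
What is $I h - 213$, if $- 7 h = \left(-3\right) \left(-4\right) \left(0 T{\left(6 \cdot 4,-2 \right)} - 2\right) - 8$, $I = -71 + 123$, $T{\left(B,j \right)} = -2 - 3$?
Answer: $\frac{173}{7} \approx 24.714$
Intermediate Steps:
$T{\left(B,j \right)} = -5$ ($T{\left(B,j \right)} = -2 - 3 = -5$)
$I = 52$
$h = \frac{32}{7}$ ($h = - \frac{\left(-3\right) \left(-4\right) \left(0 \left(-5\right) - 2\right) - 8}{7} = - \frac{12 \left(0 - 2\right) - 8}{7} = - \frac{12 \left(-2\right) - 8}{7} = - \frac{-24 - 8}{7} = \left(- \frac{1}{7}\right) \left(-32\right) = \frac{32}{7} \approx 4.5714$)
$I h - 213 = 52 \cdot \frac{32}{7} - 213 = \frac{1664}{7} - 213 = \frac{173}{7}$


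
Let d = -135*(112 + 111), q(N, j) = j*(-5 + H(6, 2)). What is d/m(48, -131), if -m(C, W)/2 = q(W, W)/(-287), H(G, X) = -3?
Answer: -8640135/2096 ≈ -4122.2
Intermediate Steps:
q(N, j) = -8*j (q(N, j) = j*(-5 - 3) = j*(-8) = -8*j)
m(C, W) = -16*W/287 (m(C, W) = -2*(-8*W)/(-287) = -2*(-8*W)*(-1)/287 = -16*W/287)
d = -30105 (d = -135*223 = -30105)
d/m(48, -131) = -30105/((-16/287*(-131))) = -30105/2096/287 = -30105*287/2096 = -8640135/2096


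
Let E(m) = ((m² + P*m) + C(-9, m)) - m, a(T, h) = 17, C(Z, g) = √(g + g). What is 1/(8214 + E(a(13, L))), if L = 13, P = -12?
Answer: 4141/34295745 - √34/68591490 ≈ 0.00012066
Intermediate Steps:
C(Z, g) = √2*√g (C(Z, g) = √(2*g) = √2*√g)
E(m) = m² - 13*m + √2*√m (E(m) = ((m² - 12*m) + √2*√m) - m = (m² - 12*m + √2*√m) - m = m² - 13*m + √2*√m)
1/(8214 + E(a(13, L))) = 1/(8214 + (17² - 13*17 + √2*√17)) = 1/(8214 + (289 - 221 + √34)) = 1/(8214 + (68 + √34)) = 1/(8282 + √34)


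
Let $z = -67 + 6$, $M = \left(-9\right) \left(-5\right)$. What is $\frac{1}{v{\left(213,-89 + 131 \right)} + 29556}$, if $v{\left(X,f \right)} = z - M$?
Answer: $\frac{1}{29450} \approx 3.3956 \cdot 10^{-5}$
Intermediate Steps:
$M = 45$
$z = -61$
$v{\left(X,f \right)} = -106$ ($v{\left(X,f \right)} = -61 - 45 = -106$)
$\frac{1}{v{\left(213,-89 + 131 \right)} + 29556} = \frac{1}{-106 + 29556} = \frac{1}{29450}$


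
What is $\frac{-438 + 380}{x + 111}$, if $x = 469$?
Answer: $- \frac{1}{10} \approx -0.1$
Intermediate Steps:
$\frac{-438 + 380}{x + 111} = \frac{-438 + 380}{469 + 111} = - \frac{58}{580} = \left(-58\right) \frac{1}{580} = - \frac{1}{10}$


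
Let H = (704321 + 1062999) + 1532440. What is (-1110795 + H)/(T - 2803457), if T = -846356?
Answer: -2188965/3649813 ≈ -0.59975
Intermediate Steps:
H = 3299760 (H = 1767320 + 1532440 = 3299760)
(-1110795 + H)/(T - 2803457) = (-1110795 + 3299760)/(-846356 - 2803457) = 2188965/(-3649813) = 2188965*(-1/3649813) = -2188965/3649813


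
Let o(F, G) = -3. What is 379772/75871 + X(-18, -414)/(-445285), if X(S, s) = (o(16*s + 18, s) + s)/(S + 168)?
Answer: 8455349297069/1689210911750 ≈ 5.0055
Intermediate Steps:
X(S, s) = (-3 + s)/(168 + S) (X(S, s) = (-3 + s)/(S + 168) = (-3 + s)/(168 + S))
379772/75871 + X(-18, -414)/(-445285) = 379772/75871 + ((-3 - 414)/(168 - 18))/(-445285) = 379772*(1/75871) + (-417/150)*(-1/445285) = 379772/75871 + ((1/150)*(-417))*(-1/445285) = 379772/75871 - 139/50*(-1/445285) = 379772/75871 + 139/22264250 = 8455349297069/1689210911750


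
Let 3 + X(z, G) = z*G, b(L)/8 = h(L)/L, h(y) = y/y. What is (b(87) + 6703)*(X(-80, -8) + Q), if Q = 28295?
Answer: 5624081836/29 ≈ 1.9393e+8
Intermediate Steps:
h(y) = 1
b(L) = 8/L (b(L) = 8*(1/L) = 8/L)
X(z, G) = -3 + G*z (X(z, G) = -3 + z*G = -3 + G*z)
(b(87) + 6703)*(X(-80, -8) + Q) = (8/87 + 6703)*((-3 - 8*(-80)) + 28295) = (8*(1/87) + 6703)*((-3 + 640) + 28295) = (8/87 + 6703)*(637 + 28295) = (583169/87)*28932 = 5624081836/29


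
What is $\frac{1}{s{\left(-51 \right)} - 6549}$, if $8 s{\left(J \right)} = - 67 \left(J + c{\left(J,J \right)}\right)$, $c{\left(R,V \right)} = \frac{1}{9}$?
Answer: $- \frac{36}{220421} \approx -0.00016332$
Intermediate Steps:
$c{\left(R,V \right)} = \frac{1}{9}$
$s{\left(J \right)} = - \frac{67}{72} - \frac{67 J}{8}$ ($s{\left(J \right)} = \frac{\left(-67\right) \left(J + \frac{1}{9}\right)}{8} = \frac{\left(-67\right) \left(\frac{1}{9} + J\right)}{8} = \frac{- \frac{67}{9} - 67 J}{8} = - \frac{67}{72} - \frac{67 J}{8}$)
$\frac{1}{s{\left(-51 \right)} - 6549} = \frac{1}{\left(- \frac{67}{72} - - \frac{3417}{8}\right) - 6549} = \frac{1}{\left(- \frac{67}{72} + \frac{3417}{8}\right) - 6549} = \frac{1}{\frac{15343}{36} - 6549} = \frac{1}{- \frac{220421}{36}} = - \frac{36}{220421}$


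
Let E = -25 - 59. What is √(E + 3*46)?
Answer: 3*√6 ≈ 7.3485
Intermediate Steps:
E = -84
√(E + 3*46) = √(-84 + 3*46) = √(-84 + 138) = √54 = 3*√6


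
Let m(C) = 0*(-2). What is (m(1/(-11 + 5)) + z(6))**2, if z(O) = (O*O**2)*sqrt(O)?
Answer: 279936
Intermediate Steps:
z(O) = O**(7/2) (z(O) = O**3*sqrt(O) = O**(7/2))
m(C) = 0
(m(1/(-11 + 5)) + z(6))**2 = (0 + 6**(7/2))**2 = (0 + 216*sqrt(6))**2 = (216*sqrt(6))**2 = 279936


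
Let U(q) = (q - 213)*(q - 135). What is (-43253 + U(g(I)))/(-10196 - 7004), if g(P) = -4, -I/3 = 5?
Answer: 1309/1720 ≈ 0.76105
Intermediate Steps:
I = -15 (I = -3*5 = -15)
U(q) = (-213 + q)*(-135 + q)
(-43253 + U(g(I)))/(-10196 - 7004) = (-43253 + (28755 + (-4)² - 348*(-4)))/(-10196 - 7004) = (-43253 + (28755 + 16 + 1392))/(-17200) = (-43253 + 30163)*(-1/17200) = -13090*(-1/17200) = 1309/1720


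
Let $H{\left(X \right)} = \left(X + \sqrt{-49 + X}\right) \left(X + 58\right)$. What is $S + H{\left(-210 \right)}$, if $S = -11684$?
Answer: $20236 - 152 i \sqrt{259} \approx 20236.0 - 2446.2 i$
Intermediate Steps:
$H{\left(X \right)} = \left(58 + X\right) \left(X + \sqrt{-49 + X}\right)$ ($H{\left(X \right)} = \left(X + \sqrt{-49 + X}\right) \left(58 + X\right) = \left(58 + X\right) \left(X + \sqrt{-49 + X}\right)$)
$S + H{\left(-210 \right)} = -11684 + \left(\left(-210\right)^{2} + 58 \left(-210\right) + 58 \sqrt{-49 - 210} - 210 \sqrt{-49 - 210}\right) = -11684 + \left(44100 - 12180 + 58 \sqrt{-259} - 210 \sqrt{-259}\right) = -11684 + \left(44100 - 12180 + 58 i \sqrt{259} - 210 i \sqrt{259}\right) = -11684 + \left(31920 - 152 i \sqrt{259}\right) = 20236 - 152 i \sqrt{259}$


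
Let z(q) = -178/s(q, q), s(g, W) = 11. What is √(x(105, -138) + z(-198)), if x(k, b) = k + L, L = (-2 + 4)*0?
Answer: √10747/11 ≈ 9.4243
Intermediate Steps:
L = 0 (L = 2*0 = 0)
z(q) = -178/11
x(k, b) = k (x(k, b) = k + 0 = k)
√(x(105, -138) + z(-198)) = √(105 - 178/11) = √(977/11) = √10747/11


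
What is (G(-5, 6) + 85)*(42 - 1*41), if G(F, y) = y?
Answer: 91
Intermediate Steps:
(G(-5, 6) + 85)*(42 - 1*41) = (6 + 85)*(42 - 1*41) = 91*(42 - 41) = 91*1 = 91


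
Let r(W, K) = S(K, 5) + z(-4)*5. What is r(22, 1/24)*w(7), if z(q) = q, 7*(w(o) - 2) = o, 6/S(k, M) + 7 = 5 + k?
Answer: -3252/47 ≈ -69.192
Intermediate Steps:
S(k, M) = 6/(-2 + k) (S(k, M) = 6/(-7 + (5 + k)) = 6/(-2 + k))
w(o) = 2 + o/7
r(W, K) = -20 + 6/(-2 + K) (r(W, K) = 6/(-2 + K) - 4*5 = 6/(-2 + K) - 20 = -20 + 6/(-2 + K))
r(22, 1/24)*w(7) = (2*(23 - 10/24)/(-2 + 1/24))*(2 + (⅐)*7) = (2*(23 - 10*1/24)/(-2 + 1/24))*(2 + 1) = (2*(23 - 5/12)/(-47/24))*3 = (2*(-24/47)*(271/12))*3 = -1084/47*3 = -3252/47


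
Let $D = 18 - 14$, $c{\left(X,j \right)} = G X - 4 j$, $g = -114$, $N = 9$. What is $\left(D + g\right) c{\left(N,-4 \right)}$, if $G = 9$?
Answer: $-10670$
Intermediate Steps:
$c{\left(X,j \right)} = - 4 j + 9 X$ ($c{\left(X,j \right)} = 9 X - 4 j = - 4 j + 9 X$)
$D = 4$ ($D = 18 - 14 = 4$)
$\left(D + g\right) c{\left(N,-4 \right)} = \left(4 - 114\right) \left(\left(-4\right) \left(-4\right) + 9 \cdot 9\right) = - 110 \left(16 + 81\right) = \left(-110\right) 97 = -10670$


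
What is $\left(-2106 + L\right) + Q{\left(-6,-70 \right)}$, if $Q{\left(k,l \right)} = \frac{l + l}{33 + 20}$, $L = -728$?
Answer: $- \frac{150342}{53} \approx -2836.6$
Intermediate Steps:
$Q{\left(k,l \right)} = \frac{2 l}{53}$
$\left(-2106 + L\right) + Q{\left(-6,-70 \right)} = \left(-2106 - 728\right) + \frac{2}{53} \left(-70\right) = -2834 - \frac{140}{53} = - \frac{150342}{53}$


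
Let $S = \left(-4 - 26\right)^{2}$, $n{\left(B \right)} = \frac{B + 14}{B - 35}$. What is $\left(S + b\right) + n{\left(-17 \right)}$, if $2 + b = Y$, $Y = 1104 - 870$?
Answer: $\frac{58867}{52} \approx 1132.1$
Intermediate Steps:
$Y = 234$ ($Y = 1104 - 870 = 234$)
$b = 232$ ($b = -2 + 234 = 232$)
$n{\left(B \right)} = \frac{14 + B}{-35 + B}$
$S = 900$ ($S = \left(-30\right)^{2} = 900$)
$\left(S + b\right) + n{\left(-17 \right)} = \left(900 + 232\right) + \frac{14 - 17}{-35 - 17} = 1132 + \frac{1}{-52} \left(-3\right) = 1132 - - \frac{3}{52} = 1132 + \frac{3}{52} = \frac{58867}{52}$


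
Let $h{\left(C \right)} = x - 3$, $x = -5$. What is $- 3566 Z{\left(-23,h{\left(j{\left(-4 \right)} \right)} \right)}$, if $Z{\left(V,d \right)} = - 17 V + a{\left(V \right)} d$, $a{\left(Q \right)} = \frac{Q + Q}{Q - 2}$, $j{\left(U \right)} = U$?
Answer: $- \frac{33545362}{25} \approx -1.3418 \cdot 10^{6}$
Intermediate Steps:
$h{\left(C \right)} = -8$ ($h{\left(C \right)} = -5 - 3 = -8$)
$a{\left(Q \right)} = \frac{2 Q}{-2 + Q}$
$Z{\left(V,d \right)} = - 17 V + \frac{2 V d}{-2 + V}$ ($Z{\left(V,d \right)} = - 17 V + \frac{2 V}{-2 + V} d = - 17 V + \frac{2 V d}{-2 + V}$)
$- 3566 Z{\left(-23,h{\left(j{\left(-4 \right)} \right)} \right)} = - 3566 \left(- \frac{23 \left(34 - -391 + 2 \left(-8\right)\right)}{-2 - 23}\right) = - 3566 \left(- \frac{23 \left(34 + 391 - 16\right)}{-25}\right) = - 3566 \left(\left(-23\right) \left(- \frac{1}{25}\right) 409\right) = \left(-3566\right) \frac{9407}{25} = - \frac{33545362}{25}$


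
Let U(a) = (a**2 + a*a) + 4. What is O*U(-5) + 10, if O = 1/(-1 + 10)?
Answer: 16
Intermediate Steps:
U(a) = 4 + 2*a**2 (U(a) = (a**2 + a**2) + 4 = 2*a**2 + 4 = 4 + 2*a**2)
O = 1/9 ≈ 0.11111
O*U(-5) + 10 = (4 + 2*(-5)**2)/9 + 10 = (4 + 2*25)/9 + 10 = (4 + 50)/9 + 10 = (1/9)*54 + 10 = 6 + 10 = 16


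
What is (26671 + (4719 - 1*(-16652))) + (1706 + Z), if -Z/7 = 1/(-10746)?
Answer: 534592015/10746 ≈ 49748.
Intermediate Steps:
Z = 7/10746 (Z = -7/(-10746) = -7*(-1/10746) = 7/10746 ≈ 0.00065141)
(26671 + (4719 - 1*(-16652))) + (1706 + Z) = (26671 + (4719 - 1*(-16652))) + (1706 + 7/10746) = (26671 + (4719 + 16652)) + 18332683/10746 = (26671 + 21371) + 18332683/10746 = 48042 + 18332683/10746 = 534592015/10746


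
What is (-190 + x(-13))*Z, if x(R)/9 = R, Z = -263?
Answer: 80741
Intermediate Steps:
x(R) = 9*R
(-190 + x(-13))*Z = (-190 + 9*(-13))*(-263) = (-190 - 117)*(-263) = -307*(-263) = 80741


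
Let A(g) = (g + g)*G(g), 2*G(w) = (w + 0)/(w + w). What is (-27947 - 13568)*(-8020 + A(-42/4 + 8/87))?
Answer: 115941888065/348 ≈ 3.3317e+8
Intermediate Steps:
G(w) = ¼ (G(w) = ((w + 0)/(w + w))/2 = (w/((2*w)))/2 = (w*(1/(2*w)))/2 = (½)*(½) = ¼)
A(g) = g/2 (A(g) = (g + g)*(¼) = (2*g)*(¼) = g/2)
(-27947 - 13568)*(-8020 + A(-42/4 + 8/87)) = (-27947 - 13568)*(-8020 + (-42/4 + 8/87)/2) = -41515*(-8020 + (-42*¼ + 8*(1/87))/2) = -41515*(-8020 + (-21/2 + 8/87)/2) = -41515*(-8020 + (½)*(-1811/174)) = -41515*(-8020 - 1811/348) = -41515*(-2792771/348) = 115941888065/348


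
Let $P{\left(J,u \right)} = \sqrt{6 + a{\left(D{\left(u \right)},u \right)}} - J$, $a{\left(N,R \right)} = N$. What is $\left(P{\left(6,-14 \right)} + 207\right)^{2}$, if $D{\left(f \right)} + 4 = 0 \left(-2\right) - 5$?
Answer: $\left(201 + i \sqrt{3}\right)^{2} \approx 40398.0 + 696.3 i$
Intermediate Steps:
$D{\left(f \right)} = -9$ ($D{\left(f \right)} = -4 + \left(0 \left(-2\right) - 5\right) = -4 + \left(0 - 5\right) = -4 - 5 = -9$)
$P{\left(J,u \right)} = - J + i \sqrt{3}$ ($P{\left(J,u \right)} = \sqrt{6 - 9} - J = \sqrt{-3} - J = i \sqrt{3} - J = - J + i \sqrt{3}$)
$\left(P{\left(6,-14 \right)} + 207\right)^{2} = \left(\left(\left(-1\right) 6 + i \sqrt{3}\right) + 207\right)^{2} = \left(\left(-6 + i \sqrt{3}\right) + 207\right)^{2} = \left(201 + i \sqrt{3}\right)^{2}$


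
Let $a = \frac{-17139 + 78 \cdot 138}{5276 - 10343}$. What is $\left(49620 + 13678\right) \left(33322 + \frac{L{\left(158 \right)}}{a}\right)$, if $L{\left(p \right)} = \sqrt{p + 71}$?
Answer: $2109215956 + \frac{106910322 \sqrt{229}}{2125} \approx 2.11 \cdot 10^{9}$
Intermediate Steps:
$L{\left(p \right)} = \sqrt{71 + p}$
$a = \frac{2125}{1689}$ ($a = \frac{-17139 + 10764}{-5067} = \left(-6375\right) \left(- \frac{1}{5067}\right) = \frac{2125}{1689} \approx 1.2581$)
$\left(49620 + 13678\right) \left(33322 + \frac{L{\left(158 \right)}}{a}\right) = \left(49620 + 13678\right) \left(33322 + \frac{\sqrt{71 + 158}}{\frac{2125}{1689}}\right) = 63298 \left(33322 + \sqrt{229} \cdot \frac{1689}{2125}\right) = 63298 \left(33322 + \frac{1689 \sqrt{229}}{2125}\right) = 2109215956 + \frac{106910322 \sqrt{229}}{2125}$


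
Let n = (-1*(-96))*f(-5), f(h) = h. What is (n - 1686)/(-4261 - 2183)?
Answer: 361/1074 ≈ 0.33613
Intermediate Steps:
n = -480 (n = -1*(-96)*(-5) = 96*(-5) = -480)
(n - 1686)/(-4261 - 2183) = (-480 - 1686)/(-4261 - 2183) = -2166/(-6444) = -2166*(-1/6444) = 361/1074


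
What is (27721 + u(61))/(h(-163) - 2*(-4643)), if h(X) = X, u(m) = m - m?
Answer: 27721/9123 ≈ 3.0386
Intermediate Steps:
u(m) = 0
(27721 + u(61))/(h(-163) - 2*(-4643)) = (27721 + 0)/(-163 - 2*(-4643)) = 27721/(-163 + 9286) = 27721/9123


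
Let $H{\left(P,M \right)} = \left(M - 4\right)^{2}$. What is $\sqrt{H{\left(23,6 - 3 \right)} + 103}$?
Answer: $2 \sqrt{26} \approx 10.198$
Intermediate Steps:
$H{\left(P,M \right)} = \left(-4 + M\right)^{2}$
$\sqrt{H{\left(23,6 - 3 \right)} + 103} = \sqrt{\left(-4 + \left(6 - 3\right)\right)^{2} + 103} = \sqrt{\left(-4 + 3\right)^{2} + 103} = \sqrt{\left(-1\right)^{2} + 103} = \sqrt{1 + 103} = \sqrt{104} = 2 \sqrt{26}$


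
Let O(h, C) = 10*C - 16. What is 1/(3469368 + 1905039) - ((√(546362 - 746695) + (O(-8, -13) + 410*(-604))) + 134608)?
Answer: 608264635447/5374407 - I*√200333 ≈ 1.1318e+5 - 447.59*I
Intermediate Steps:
O(h, C) = -16 + 10*C
1/(3469368 + 1905039) - ((√(546362 - 746695) + (O(-8, -13) + 410*(-604))) + 134608) = 1/(3469368 + 1905039) - ((√(546362 - 746695) + ((-16 + 10*(-13)) + 410*(-604))) + 134608) = 1/5374407 - ((√(-200333) + ((-16 - 130) - 247640)) + 134608) = 1/5374407 - ((I*√200333 + (-146 - 247640)) + 134608) = 1/5374407 - ((I*√200333 - 247786) + 134608) = 1/5374407 - ((-247786 + I*√200333) + 134608) = 1/5374407 - (-113178 + I*√200333) = 1/5374407 + (113178 - I*√200333) = 608264635447/5374407 - I*√200333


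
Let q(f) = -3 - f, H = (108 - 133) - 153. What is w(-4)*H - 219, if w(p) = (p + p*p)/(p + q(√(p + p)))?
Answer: 823/19 - 1424*I*√2/19 ≈ 43.316 - 105.99*I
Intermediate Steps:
H = -178 (H = -25 - 153 = -178)
w(p) = (p + p²)/(-3 + p - √2*√p) (w(p) = (p + p*p)/(p + (-3 - √(p + p))) = (p + p²)/(p + (-3 - √(2*p))) = (p + p²)/(p + (-3 - √2*√p)) = (p + p²)/(-3 + p - √2*√p))
w(-4)*H - 219 = -4*(1 - 4)/(-3 - 4 - √2*√(-4))*(-178) - 219 = -4*(-3)/(-3 - 4 - √2*2*I)*(-178) - 219 = -4*(-3)/(-3 - 4 - 2*I*√2)*(-178) - 219 = -4*(-3)/(-7 - 2*I*√2)*(-178) - 219 = (12/(-7 - 2*I*√2))*(-178) - 219 = -2136/(-7 - 2*I*√2) - 219 = -219 - 2136/(-7 - 2*I*√2)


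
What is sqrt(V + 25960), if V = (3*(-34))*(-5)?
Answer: sqrt(26470) ≈ 162.70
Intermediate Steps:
V = 510 (V = -102*(-5) = 510)
sqrt(V + 25960) = sqrt(510 + 25960) = sqrt(26470)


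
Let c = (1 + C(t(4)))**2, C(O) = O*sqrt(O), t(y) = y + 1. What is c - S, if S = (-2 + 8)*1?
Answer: 120 + 10*sqrt(5) ≈ 142.36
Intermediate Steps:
t(y) = 1 + y
C(O) = O**(3/2)
c = (1 + 5*sqrt(5))**2 (c = (1 + (1 + 4)**(3/2))**2 = (1 + 5**(3/2))**2 = (1 + 5*sqrt(5))**2 ≈ 148.36)
S = 6 (S = 6*1 = 6)
c - S = (126 + 10*sqrt(5)) - 1*6 = (126 + 10*sqrt(5)) - 6 = 120 + 10*sqrt(5)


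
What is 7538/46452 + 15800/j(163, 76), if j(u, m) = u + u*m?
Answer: 59182217/41644218 ≈ 1.4211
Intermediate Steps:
j(u, m) = u + m*u
7538/46452 + 15800/j(163, 76) = 7538/46452 + 15800/((163*(1 + 76))) = 7538*(1/46452) + 15800/((163*77)) = 3769/23226 + 15800/12551 = 59182217/41644218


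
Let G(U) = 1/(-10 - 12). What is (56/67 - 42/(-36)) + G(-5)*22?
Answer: 403/402 ≈ 1.0025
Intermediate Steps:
G(U) = -1/22 (G(U) = 1/(-22) = -1/22)
(56/67 - 42/(-36)) + G(-5)*22 = (56/67 - 42/(-36)) - 1/22*22 = (56*(1/67) - 42*(-1/36)) - 1 = (56/67 + 7/6) - 1 = 805/402 - 1 = 403/402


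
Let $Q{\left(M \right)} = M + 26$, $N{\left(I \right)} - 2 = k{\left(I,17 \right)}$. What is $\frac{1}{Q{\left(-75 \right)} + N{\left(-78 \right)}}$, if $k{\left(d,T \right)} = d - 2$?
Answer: $- \frac{1}{127} \approx -0.007874$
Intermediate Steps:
$k{\left(d,T \right)} = -2 + d$
$N{\left(I \right)} = I$ ($N{\left(I \right)} = 2 + \left(-2 + I\right) = I$)
$Q{\left(M \right)} = 26 + M$
$\frac{1}{Q{\left(-75 \right)} + N{\left(-78 \right)}} = \frac{1}{\left(26 - 75\right) - 78} = \frac{1}{-49 - 78} = \frac{1}{-127} = - \frac{1}{127}$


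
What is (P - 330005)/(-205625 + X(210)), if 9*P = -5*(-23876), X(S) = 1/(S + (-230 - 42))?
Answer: 176741230/114738759 ≈ 1.5404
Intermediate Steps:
X(S) = 1/(-272 + S) (X(S) = 1/(S - 272) = 1/(-272 + S))
P = 119380/9 (P = (-5*(-23876))/9 = (1/9)*119380 = 119380/9 ≈ 13264.)
(P - 330005)/(-205625 + X(210)) = (119380/9 - 330005)/(-205625 + 1/(-272 + 210)) = -2850665/(9*(-205625 + 1/(-62))) = -2850665/(9*(-205625 - 1/62)) = -2850665/(9*(-12748751/62)) = -2850665/9*(-62/12748751) = 176741230/114738759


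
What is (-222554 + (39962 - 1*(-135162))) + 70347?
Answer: 22917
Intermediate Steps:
(-222554 + (39962 - 1*(-135162))) + 70347 = (-222554 + (39962 + 135162)) + 70347 = (-222554 + 175124) + 70347 = -47430 + 70347 = 22917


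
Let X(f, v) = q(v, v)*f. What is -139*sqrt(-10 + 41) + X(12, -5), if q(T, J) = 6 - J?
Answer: 132 - 139*sqrt(31) ≈ -641.92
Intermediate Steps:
X(f, v) = f*(6 - v) (X(f, v) = (6 - v)*f = f*(6 - v))
-139*sqrt(-10 + 41) + X(12, -5) = -139*sqrt(-10 + 41) + 12*(6 - 1*(-5)) = -139*sqrt(31) + 12*(6 + 5) = -139*sqrt(31) + 12*11 = -139*sqrt(31) + 132 = 132 - 139*sqrt(31)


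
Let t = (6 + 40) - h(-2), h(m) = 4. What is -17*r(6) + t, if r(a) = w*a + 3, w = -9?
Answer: 909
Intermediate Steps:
r(a) = 3 - 9*a (r(a) = -9*a + 3 = 3 - 9*a)
t = 42 (t = (6 + 40) - 1*4 = 46 - 4 = 42)
-17*r(6) + t = -17*(3 - 9*6) + 42 = -17*(3 - 54) + 42 = -17*(-51) + 42 = 867 + 42 = 909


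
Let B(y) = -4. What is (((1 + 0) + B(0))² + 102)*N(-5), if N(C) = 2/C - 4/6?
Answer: -592/5 ≈ -118.40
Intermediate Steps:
N(C) = -⅔ + 2/C (N(C) = 2/C - 4*⅙ = 2/C - ⅔ = -⅔ + 2/C)
(((1 + 0) + B(0))² + 102)*N(-5) = (((1 + 0) - 4)² + 102)*(-⅔ + 2/(-5)) = ((1 - 4)² + 102)*(-⅔ + 2*(-⅕)) = ((-3)² + 102)*(-⅔ - ⅖) = (9 + 102)*(-16/15) = 111*(-16/15) = -592/5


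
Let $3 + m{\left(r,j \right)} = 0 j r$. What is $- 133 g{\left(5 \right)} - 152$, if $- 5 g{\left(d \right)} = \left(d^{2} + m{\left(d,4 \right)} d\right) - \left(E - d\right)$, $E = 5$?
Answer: $114$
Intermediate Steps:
$m{\left(r,j \right)} = -3$ ($m{\left(r,j \right)} = -3 + 0 j r = -3 + 0 r = -3 + 0 = -3$)
$g{\left(d \right)} = 1 - \frac{d^{2}}{5} + \frac{2 d}{5}$ ($g{\left(d \right)} = - \frac{\left(d^{2} - 3 d\right) + \left(d - 5\right)}{5} = - \frac{\left(d^{2} - 3 d\right) + \left(-5 + d\right)}{5} = - \frac{-5 + d^{2} - 2 d}{5} = 1 - \frac{d^{2}}{5} + \frac{2 d}{5}$)
$- 133 g{\left(5 \right)} - 152 = - 133 \left(1 - \frac{5^{2}}{5} + \frac{2}{5} \cdot 5\right) - 152 = - 133 \left(1 - 5 + 2\right) - 152 = \left(-133\right) \left(-2\right) - 152 = 266 - 152 = 114$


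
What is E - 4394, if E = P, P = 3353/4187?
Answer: -18394325/4187 ≈ -4393.2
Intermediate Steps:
P = 3353/4187 (P = 3353*(1/4187) = 3353/4187 ≈ 0.80081)
E = 3353/4187 ≈ 0.80081
E - 4394 = 3353/4187 - 4394 = -18394325/4187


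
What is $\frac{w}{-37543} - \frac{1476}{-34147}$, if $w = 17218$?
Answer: $- \frac{532529578}{1281980821} \approx -0.4154$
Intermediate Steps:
$\frac{w}{-37543} - \frac{1476}{-34147} = \frac{17218}{-37543} - \frac{1476}{-34147} = 17218 \left(- \frac{1}{37543}\right) - - \frac{1476}{34147} = - \frac{17218}{37543} + \frac{1476}{34147} = - \frac{532529578}{1281980821}$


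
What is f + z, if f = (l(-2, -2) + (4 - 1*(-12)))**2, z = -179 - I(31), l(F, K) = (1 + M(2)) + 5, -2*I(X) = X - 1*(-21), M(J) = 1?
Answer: 376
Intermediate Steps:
I(X) = -21/2 - X/2 (I(X) = -(X - 1*(-21))/2 = -(X + 21)/2 = -(21 + X)/2 = -21/2 - X/2)
l(F, K) = 7 (l(F, K) = (1 + 1) + 5 = 2 + 5 = 7)
z = -153 (z = -179 - (-21/2 - 1/2*31) = -179 - (-21/2 - 31/2) = -179 - 1*(-26) = -179 + 26 = -153)
f = 529 (f = (7 + (4 - 1*(-12)))**2 = (7 + (4 + 12))**2 = (7 + 16)**2 = 23**2 = 529)
f + z = 529 - 153 = 376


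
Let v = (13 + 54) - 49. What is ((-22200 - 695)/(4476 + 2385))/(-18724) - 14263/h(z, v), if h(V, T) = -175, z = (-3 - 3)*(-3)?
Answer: 1832305493357/22481438700 ≈ 81.503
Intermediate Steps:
z = 18 (z = -6*(-3) = 18)
v = 18 (v = 67 - 49 = 18)
((-22200 - 695)/(4476 + 2385))/(-18724) - 14263/h(z, v) = ((-22200 - 695)/(4476 + 2385))/(-18724) - 14263/(-175) = -22895/6861*(-1/18724) - 14263*(-1/175) = -22895*1/6861*(-1/18724) + 14263/175 = -22895/6861*(-1/18724) + 14263/175 = 22895/128465364 + 14263/175 = 1832305493357/22481438700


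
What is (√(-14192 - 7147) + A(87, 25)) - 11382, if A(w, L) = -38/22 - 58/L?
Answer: -3131163/275 + 3*I*√2371 ≈ -11386.0 + 146.08*I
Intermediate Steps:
A(w, L) = -19/11 - 58/L (A(w, L) = -38*1/22 - 58/L = -19/11 - 58/L)
(√(-14192 - 7147) + A(87, 25)) - 11382 = (√(-14192 - 7147) + (-19/11 - 58/25)) - 11382 = (√(-21339) + (-19/11 - 58*1/25)) - 11382 = (3*I*√2371 + (-19/11 - 58/25)) - 11382 = (3*I*√2371 - 1113/275) - 11382 = (-1113/275 + 3*I*√2371) - 11382 = -3131163/275 + 3*I*√2371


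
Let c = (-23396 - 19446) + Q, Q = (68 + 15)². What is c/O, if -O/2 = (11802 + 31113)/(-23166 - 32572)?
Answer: -1001974157/42915 ≈ -23348.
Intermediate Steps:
Q = 6889 (Q = 83² = 6889)
O = 42915/27869 (O = -2*(11802 + 31113)/(-23166 - 32572) = -85830/(-55738) = -85830*(-1)/55738 = -2*(-42915/55738) = 42915/27869 ≈ 1.5399)
c = -35953 (c = (-23396 - 19446) + 6889 = -42842 + 6889 = -35953)
c/O = -35953/42915/27869 = -35953*27869/42915 = -1001974157/42915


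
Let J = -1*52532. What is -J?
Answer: 52532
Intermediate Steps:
J = -52532
-J = -1*(-52532) = 52532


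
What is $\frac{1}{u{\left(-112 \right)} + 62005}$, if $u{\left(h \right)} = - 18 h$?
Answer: $\frac{1}{64021} \approx 1.562 \cdot 10^{-5}$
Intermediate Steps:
$\frac{1}{u{\left(-112 \right)} + 62005} = \frac{1}{\left(-18\right) \left(-112\right) + 62005} = \frac{1}{2016 + 62005} = \frac{1}{64021}$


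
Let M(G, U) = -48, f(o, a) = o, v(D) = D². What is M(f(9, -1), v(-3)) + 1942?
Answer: 1894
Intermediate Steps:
M(f(9, -1), v(-3)) + 1942 = -48 + 1942 = 1894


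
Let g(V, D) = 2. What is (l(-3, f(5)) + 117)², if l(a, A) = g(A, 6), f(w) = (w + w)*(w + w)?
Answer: 14161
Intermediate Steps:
f(w) = 4*w² (f(w) = (2*w)*(2*w) = 4*w²)
l(a, A) = 2
(l(-3, f(5)) + 117)² = (2 + 117)² = 119² = 14161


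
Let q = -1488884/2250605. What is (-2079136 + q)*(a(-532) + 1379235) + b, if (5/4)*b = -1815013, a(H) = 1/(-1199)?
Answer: -1105457238981059508772/385496485 ≈ -2.8676e+12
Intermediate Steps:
q = -1488884/2250605 (q = -1488884*1/2250605 = -1488884/2250605 ≈ -0.66155)
a(H) = -1/1199
b = -7260052/5 (b = (⅘)*(-1815013) = -7260052/5 ≈ -1.4520e+6)
(-2079136 + q)*(a(-532) + 1379235) + b = (-2079136 - 1488884/2250605)*(-1/1199 + 1379235) - 7260052/5 = -4679315366164/2250605*1653702764/1199 - 7260052/5 = -1105456679236154125328/385496485 - 7260052/5 = -1105457238981059508772/385496485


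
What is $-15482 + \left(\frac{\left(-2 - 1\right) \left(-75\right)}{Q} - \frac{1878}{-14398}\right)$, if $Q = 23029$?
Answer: $- \frac{8200230232}{529667} \approx -15482.0$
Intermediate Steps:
$-15482 + \left(\frac{\left(-2 - 1\right) \left(-75\right)}{Q} - \frac{1878}{-14398}\right) = -15482 + \left(\frac{\left(-2 - 1\right) \left(-75\right)}{23029} - \frac{1878}{-14398}\right) = -15482 + \left(\left(-3\right) \left(-75\right) \frac{1}{23029} - - \frac{3}{23}\right) = -15482 + \left(225 \cdot \frac{1}{23029} + \frac{3}{23}\right) = -15482 + \left(\frac{225}{23029} + \frac{3}{23}\right) = -15482 + \frac{74262}{529667} = - \frac{8200230232}{529667}$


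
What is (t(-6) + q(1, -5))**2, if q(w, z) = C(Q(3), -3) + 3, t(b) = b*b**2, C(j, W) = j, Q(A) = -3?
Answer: 46656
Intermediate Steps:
t(b) = b**3
q(w, z) = 0 (q(w, z) = -3 + 3 = 0)
(t(-6) + q(1, -5))**2 = ((-6)**3 + 0)**2 = (-216 + 0)**2 = (-216)**2 = 46656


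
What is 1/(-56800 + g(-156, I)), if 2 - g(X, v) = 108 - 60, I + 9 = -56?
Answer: -1/56846 ≈ -1.7591e-5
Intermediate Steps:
I = -65 (I = -9 - 56 = -65)
g(X, v) = -46 (g(X, v) = 2 - (108 - 60) = 2 - 1*48 = 2 - 48 = -46)
1/(-56800 + g(-156, I)) = 1/(-56800 - 46) = 1/(-56846) = -1/56846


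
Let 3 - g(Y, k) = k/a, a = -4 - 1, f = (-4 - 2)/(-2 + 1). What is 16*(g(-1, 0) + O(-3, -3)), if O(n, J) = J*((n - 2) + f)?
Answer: 0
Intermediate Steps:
f = 6 (f = -6/(-1) = -6*(-1) = 6)
a = -5
O(n, J) = J*(4 + n) (O(n, J) = J*((n - 2) + 6) = J*((-2 + n) + 6) = J*(4 + n))
g(Y, k) = 3 + k/5 (g(Y, k) = 3 - k/(-5) = 3 - k*(-1)/5 = 3 - (-1)*k/5 = 3 + k/5)
16*(g(-1, 0) + O(-3, -3)) = 16*((3 + (⅕)*0) - 3*(4 - 3)) = 16*((3 + 0) - 3*1) = 16*(3 - 3) = 16*0 = 0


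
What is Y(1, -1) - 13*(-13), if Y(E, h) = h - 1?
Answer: 167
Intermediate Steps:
Y(E, h) = -1 + h
Y(1, -1) - 13*(-13) = (-1 - 1) - 13*(-13) = -2 + 169 = 167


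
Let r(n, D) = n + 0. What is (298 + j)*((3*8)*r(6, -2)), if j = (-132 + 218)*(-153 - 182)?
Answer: -4105728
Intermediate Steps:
j = -28810 (j = 86*(-335) = -28810)
r(n, D) = n
(298 + j)*((3*8)*r(6, -2)) = (298 - 28810)*((3*8)*6) = -684288*6 = -28512*144 = -4105728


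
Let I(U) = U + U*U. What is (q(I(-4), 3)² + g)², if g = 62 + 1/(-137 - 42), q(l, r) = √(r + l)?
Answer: 189943524/32041 ≈ 5928.1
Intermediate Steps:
I(U) = U + U²
q(l, r) = √(l + r)
g = 11097/179 (g = 62 + 1/(-179) = 62 - 1/179 = 11097/179 ≈ 61.994)
(q(I(-4), 3)² + g)² = ((√(-4*(1 - 4) + 3))² + 11097/179)² = ((√(-4*(-3) + 3))² + 11097/179)² = ((√(12 + 3))² + 11097/179)² = ((√15)² + 11097/179)² = (15 + 11097/179)² = (13782/179)² = 189943524/32041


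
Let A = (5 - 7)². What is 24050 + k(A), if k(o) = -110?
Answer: 23940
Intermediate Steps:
A = 4 (A = (-2)² = 4)
24050 + k(A) = 24050 - 110 = 23940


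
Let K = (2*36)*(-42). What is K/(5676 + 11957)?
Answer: -432/2519 ≈ -0.17150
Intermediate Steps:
K = -3024 (K = 72*(-42) = -3024)
K/(5676 + 11957) = -3024/(5676 + 11957) = -3024/17633 = -3024*1/17633 = -432/2519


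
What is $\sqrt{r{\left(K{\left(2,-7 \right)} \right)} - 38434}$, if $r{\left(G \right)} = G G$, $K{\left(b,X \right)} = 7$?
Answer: $3 i \sqrt{4265} \approx 195.92 i$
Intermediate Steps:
$r{\left(G \right)} = G^{2}$
$\sqrt{r{\left(K{\left(2,-7 \right)} \right)} - 38434} = \sqrt{7^{2} - 38434} = \sqrt{49 - 38434} = \sqrt{-38385} = 3 i \sqrt{4265}$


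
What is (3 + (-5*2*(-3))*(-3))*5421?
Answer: -471627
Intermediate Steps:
(3 + (-5*2*(-3))*(-3))*5421 = (3 - 10*(-3)*(-3))*5421 = (3 + 30*(-3))*5421 = (3 - 90)*5421 = -87*5421 = -471627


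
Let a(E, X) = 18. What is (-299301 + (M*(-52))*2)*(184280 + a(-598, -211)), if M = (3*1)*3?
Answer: -55333078626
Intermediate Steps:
M = 9 (M = 3*3 = 9)
(-299301 + (M*(-52))*2)*(184280 + a(-598, -211)) = (-299301 + (9*(-52))*2)*(184280 + 18) = (-299301 - 468*2)*184298 = (-299301 - 936)*184298 = -300237*184298 = -55333078626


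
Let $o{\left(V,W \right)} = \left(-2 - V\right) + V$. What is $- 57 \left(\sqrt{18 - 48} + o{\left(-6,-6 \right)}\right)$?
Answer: $114 - 57 i \sqrt{30} \approx 114.0 - 312.2 i$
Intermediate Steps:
$o{\left(V,W \right)} = -2$
$- 57 \left(\sqrt{18 - 48} + o{\left(-6,-6 \right)}\right) = - 57 \left(\sqrt{18 - 48} - 2\right) = - 57 \left(\sqrt{-30} - 2\right) = - 57 \left(i \sqrt{30} - 2\right) = - 57 \left(-2 + i \sqrt{30}\right) = 114 - 57 i \sqrt{30}$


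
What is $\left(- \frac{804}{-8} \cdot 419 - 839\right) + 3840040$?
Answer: $\frac{7762621}{2} \approx 3.8813 \cdot 10^{6}$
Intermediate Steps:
$\left(- \frac{804}{-8} \cdot 419 - 839\right) + 3840040 = \left(\left(-804\right) \left(- \frac{1}{8}\right) 419 - 839\right) + 3840040 = \left(\frac{201}{2} \cdot 419 - 839\right) + 3840040 = \left(\frac{84219}{2} - 839\right) + 3840040 = \frac{82541}{2} + 3840040 = \frac{7762621}{2}$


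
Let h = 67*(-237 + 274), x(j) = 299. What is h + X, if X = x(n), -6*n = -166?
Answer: 2778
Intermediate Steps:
n = 83/3 (n = -⅙*(-166) = 83/3 ≈ 27.667)
X = 299
h = 2479 (h = 67*37 = 2479)
h + X = 2479 + 299 = 2778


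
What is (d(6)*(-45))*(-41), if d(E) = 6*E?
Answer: 66420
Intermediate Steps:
(d(6)*(-45))*(-41) = ((6*6)*(-45))*(-41) = (36*(-45))*(-41) = -1620*(-41) = 66420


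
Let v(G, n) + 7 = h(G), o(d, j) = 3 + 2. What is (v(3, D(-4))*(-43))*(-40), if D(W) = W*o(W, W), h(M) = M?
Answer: -6880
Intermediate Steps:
o(d, j) = 5
D(W) = 5*W (D(W) = W*5 = 5*W)
v(G, n) = -7 + G
(v(3, D(-4))*(-43))*(-40) = ((-7 + 3)*(-43))*(-40) = -4*(-43)*(-40) = 172*(-40) = -6880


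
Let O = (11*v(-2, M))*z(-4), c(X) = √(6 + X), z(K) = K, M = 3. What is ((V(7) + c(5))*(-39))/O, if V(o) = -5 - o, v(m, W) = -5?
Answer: 117/55 - 39*√11/220 ≈ 1.5393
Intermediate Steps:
O = 220 (O = (11*(-5))*(-4) = -55*(-4) = 220)
((V(7) + c(5))*(-39))/O = (((-5 - 1*7) + √(6 + 5))*(-39))/220 = (((-5 - 7) + √11)*(-39))*(1/220) = ((-12 + √11)*(-39))*(1/220) = (468 - 39*√11)*(1/220) = 117/55 - 39*√11/220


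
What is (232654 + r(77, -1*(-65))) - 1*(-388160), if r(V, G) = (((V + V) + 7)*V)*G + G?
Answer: 1426684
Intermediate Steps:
r(V, G) = G + G*V*(7 + 2*V) (r(V, G) = ((2*V + 7)*V)*G + G = ((7 + 2*V)*V)*G + G = (V*(7 + 2*V))*G + G = G*V*(7 + 2*V) + G = G + G*V*(7 + 2*V))
(232654 + r(77, -1*(-65))) - 1*(-388160) = (232654 + (-1*(-65))*(1 + 2*77² + 7*77)) - 1*(-388160) = (232654 + 65*(1 + 2*5929 + 539)) + 388160 = (232654 + 65*(1 + 11858 + 539)) + 388160 = (232654 + 65*12398) + 388160 = (232654 + 805870) + 388160 = 1038524 + 388160 = 1426684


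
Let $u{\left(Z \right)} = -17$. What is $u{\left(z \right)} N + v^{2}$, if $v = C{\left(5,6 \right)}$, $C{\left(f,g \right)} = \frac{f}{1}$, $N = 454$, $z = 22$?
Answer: $-7693$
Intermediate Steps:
$C{\left(f,g \right)} = f$ ($C{\left(f,g \right)} = f 1 = f$)
$v = 5$
$u{\left(z \right)} N + v^{2} = \left(-17\right) 454 + 5^{2} = -7718 + 25 = -7693$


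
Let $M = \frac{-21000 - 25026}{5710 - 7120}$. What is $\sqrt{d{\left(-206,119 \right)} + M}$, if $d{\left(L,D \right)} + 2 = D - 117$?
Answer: $\frac{\sqrt{1802685}}{235} \approx 5.7134$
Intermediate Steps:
$d{\left(L,D \right)} = -119 + D$ ($d{\left(L,D \right)} = -2 + \left(D - 117\right) = -2 + \left(-117 + D\right) = -119 + D$)
$M = \frac{7671}{235}$ ($M = - \frac{46026}{-1410} = \left(-46026\right) \left(- \frac{1}{1410}\right) = \frac{7671}{235} \approx 32.643$)
$\sqrt{d{\left(-206,119 \right)} + M} = \sqrt{\left(-119 + 119\right) + \frac{7671}{235}} = \sqrt{0 + \frac{7671}{235}} = \sqrt{\frac{7671}{235}} = \frac{\sqrt{1802685}}{235}$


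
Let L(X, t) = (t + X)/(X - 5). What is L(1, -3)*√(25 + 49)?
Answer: √74/2 ≈ 4.3012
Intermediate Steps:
L(X, t) = (X + t)/(-5 + X)
L(1, -3)*√(25 + 49) = ((1 - 3)/(-5 + 1))*√(25 + 49) = (-2/(-4))*√74 = (-¼*(-2))*√74 = √74/2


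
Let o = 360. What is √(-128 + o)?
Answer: 2*√58 ≈ 15.232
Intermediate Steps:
√(-128 + o) = √(-128 + 360) = √232 = 2*√58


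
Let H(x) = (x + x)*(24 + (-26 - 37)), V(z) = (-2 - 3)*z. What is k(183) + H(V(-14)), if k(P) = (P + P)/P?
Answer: -5458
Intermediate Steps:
V(z) = -5*z
k(P) = 2 (k(P) = (2*P)/P = 2)
H(x) = -78*x (H(x) = (2*x)*(24 - 63) = (2*x)*(-39) = -78*x)
k(183) + H(V(-14)) = 2 - (-390)*(-14) = 2 - 78*70 = 2 - 5460 = -5458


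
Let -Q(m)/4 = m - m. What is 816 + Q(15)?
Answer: 816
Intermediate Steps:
Q(m) = 0 (Q(m) = -4*(m - m) = -4*0 = 0)
816 + Q(15) = 816 + 0 = 816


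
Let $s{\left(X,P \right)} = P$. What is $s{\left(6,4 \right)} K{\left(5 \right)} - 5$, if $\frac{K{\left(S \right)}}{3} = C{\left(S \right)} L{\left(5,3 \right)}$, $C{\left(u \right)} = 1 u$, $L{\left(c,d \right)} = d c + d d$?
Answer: $1435$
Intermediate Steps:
$L{\left(c,d \right)} = d^{2} + c d$ ($L{\left(c,d \right)} = c d + d^{2} = d^{2} + c d$)
$C{\left(u \right)} = u$
$K{\left(S \right)} = 72 S$ ($K{\left(S \right)} = 3 S 3 \left(5 + 3\right) = 3 S 3 \cdot 8 = 3 S 24 = 3 \cdot 24 S = 72 S$)
$s{\left(6,4 \right)} K{\left(5 \right)} - 5 = 4 \cdot 72 \cdot 5 - 5 = 4 \cdot 360 - 5 = 1440 - 5 = 1435$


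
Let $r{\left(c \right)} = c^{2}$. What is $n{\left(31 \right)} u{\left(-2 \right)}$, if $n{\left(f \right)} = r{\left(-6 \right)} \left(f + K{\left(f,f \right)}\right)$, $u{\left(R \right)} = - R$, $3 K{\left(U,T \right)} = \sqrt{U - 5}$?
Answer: $2232 + 24 \sqrt{26} \approx 2354.4$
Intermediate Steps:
$K{\left(U,T \right)} = \frac{\sqrt{-5 + U}}{3}$ ($K{\left(U,T \right)} = \frac{\sqrt{U - 5}}{3} = \frac{\sqrt{-5 + U}}{3}$)
$n{\left(f \right)} = 12 \sqrt{-5 + f} + 36 f$ ($n{\left(f \right)} = \left(-6\right)^{2} \left(f + \frac{\sqrt{-5 + f}}{3}\right) = 36 \left(f + \frac{\sqrt{-5 + f}}{3}\right) = 12 \sqrt{-5 + f} + 36 f$)
$n{\left(31 \right)} u{\left(-2 \right)} = \left(12 \sqrt{-5 + 31} + 36 \cdot 31\right) \left(\left(-1\right) \left(-2\right)\right) = \left(12 \sqrt{26} + 1116\right) 2 = \left(1116 + 12 \sqrt{26}\right) 2 = 2232 + 24 \sqrt{26}$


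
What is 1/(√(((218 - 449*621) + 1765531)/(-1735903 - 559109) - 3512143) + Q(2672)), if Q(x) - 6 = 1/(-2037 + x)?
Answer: 462824551235/270849407273354646 - 403225*I*√128463485044558553/270849407273354646 ≈ 1.7088e-6 - 0.00053359*I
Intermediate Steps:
Q(x) = 6 + 1/(-2037 + x)
1/(√(((218 - 449*621) + 1765531)/(-1735903 - 559109) - 3512143) + Q(2672)) = 1/(√(((218 - 449*621) + 1765531)/(-1735903 - 559109) - 3512143) + (-12221 + 6*2672)/(-2037 + 2672)) = 1/(√(((218 - 278829) + 1765531)/(-2295012) - 3512143) + (-12221 + 16032)/635) = 1/(√((-278611 + 1765531)*(-1/2295012) - 3512143) + (1/635)*3811) = 1/(√(1486920*(-1/2295012) - 3512143) + 3811/635) = 1/(√(-123910/191251 - 3512143) + 3811/635) = 1/(√(-671700984803/191251) + 3811/635) = 1/(I*√128463485044558553/191251 + 3811/635) = 1/(3811/635 + I*√128463485044558553/191251)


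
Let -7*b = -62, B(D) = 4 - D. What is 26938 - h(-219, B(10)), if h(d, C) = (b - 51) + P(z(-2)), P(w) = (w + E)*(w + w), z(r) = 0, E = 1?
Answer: 188861/7 ≈ 26980.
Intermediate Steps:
P(w) = 2*w*(1 + w) (P(w) = (w + 1)*(w + w) = (1 + w)*(2*w) = 2*w*(1 + w))
b = 62/7 (b = -⅐*(-62) = 62/7 ≈ 8.8571)
h(d, C) = -295/7 (h(d, C) = (62/7 - 51) + 2*0*(1 + 0) = -295/7 + 2*0*1 = -295/7 + 0 = -295/7)
26938 - h(-219, B(10)) = 26938 - 1*(-295/7) = 26938 + 295/7 = 188861/7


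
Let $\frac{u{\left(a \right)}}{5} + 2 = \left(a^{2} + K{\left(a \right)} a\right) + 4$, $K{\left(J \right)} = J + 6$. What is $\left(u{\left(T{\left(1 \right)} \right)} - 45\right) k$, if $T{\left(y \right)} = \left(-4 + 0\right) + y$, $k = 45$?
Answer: $-1575$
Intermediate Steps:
$K{\left(J \right)} = 6 + J$
$T{\left(y \right)} = -4 + y$
$u{\left(a \right)} = 10 + 5 a^{2} + 5 a \left(6 + a\right)$ ($u{\left(a \right)} = -10 + 5 \left(\left(a^{2} + \left(6 + a\right) a\right) + 4\right) = -10 + 5 \left(\left(a^{2} + a \left(6 + a\right)\right) + 4\right) = -10 + 5 \left(4 + a^{2} + a \left(6 + a\right)\right) = -10 + \left(20 + 5 a^{2} + 5 a \left(6 + a\right)\right) = 10 + 5 a^{2} + 5 a \left(6 + a\right)$)
$\left(u{\left(T{\left(1 \right)} \right)} - 45\right) k = \left(\left(10 + 10 \left(-4 + 1\right)^{2} + 30 \left(-4 + 1\right)\right) - 45\right) 45 = \left(\left(10 + 10 \left(-3\right)^{2} + 30 \left(-3\right)\right) - 45\right) 45 = \left(\left(10 + 10 \cdot 9 - 90\right) - 45\right) 45 = \left(\left(10 + 90 - 90\right) - 45\right) 45 = \left(10 - 45\right) 45 = \left(-35\right) 45 = -1575$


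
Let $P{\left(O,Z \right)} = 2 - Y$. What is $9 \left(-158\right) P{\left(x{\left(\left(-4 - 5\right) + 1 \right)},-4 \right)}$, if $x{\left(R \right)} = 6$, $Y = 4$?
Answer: $2844$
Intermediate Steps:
$P{\left(O,Z \right)} = -2$ ($P{\left(O,Z \right)} = 2 - 4 = -2$)
$9 \left(-158\right) P{\left(x{\left(\left(-4 - 5\right) + 1 \right)},-4 \right)} = 9 \left(-158\right) \left(-2\right) = \left(-1422\right) \left(-2\right) = 2844$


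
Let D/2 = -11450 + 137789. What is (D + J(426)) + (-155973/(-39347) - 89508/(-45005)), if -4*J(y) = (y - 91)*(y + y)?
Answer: 321099437661546/1770811735 ≈ 1.8133e+5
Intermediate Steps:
D = 252678 (D = 2*(-11450 + 137789) = 2*126339 = 252678)
J(y) = -y*(-91 + y)/2 (J(y) = -(y - 91)*(y + y)/4 = -(-91 + y)*2*y/4 = -y*(-91 + y)/2)
(D + J(426)) + (-155973/(-39347) - 89508/(-45005)) = (252678 + (1/2)*426*(91 - 1*426)) + (-155973/(-39347) - 89508/(-45005)) = (252678 + (1/2)*426*(91 - 426)) + (-155973*(-1/39347) - 89508*(-1/45005)) = (252678 + (1/2)*426*(-335)) + (155973/39347 + 89508/45005) = (252678 - 71355) + 10541436141/1770811735 = 181323 + 10541436141/1770811735 = 321099437661546/1770811735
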